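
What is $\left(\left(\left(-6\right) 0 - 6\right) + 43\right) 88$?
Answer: $3256$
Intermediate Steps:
$\left(\left(\left(-6\right) 0 - 6\right) + 43\right) 88 = \left(\left(0 - 6\right) + 43\right) 88 = \left(-6 + 43\right) 88 = 37 \cdot 88 = 3256$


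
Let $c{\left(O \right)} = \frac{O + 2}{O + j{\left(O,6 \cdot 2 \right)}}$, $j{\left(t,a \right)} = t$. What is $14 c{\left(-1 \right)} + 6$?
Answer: $-1$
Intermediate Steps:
$c{\left(O \right)} = \frac{2 + O}{2 O}$ ($c{\left(O \right)} = \frac{O + 2}{O + O} = \frac{2 + O}{2 O}$)
$14 c{\left(-1 \right)} + 6 = 14 \frac{2 - 1}{2 \left(-1\right)} + 6 = 14 \cdot \frac{1}{2} \left(-1\right) 1 + 6 = 14 \left(- \frac{1}{2}\right) + 6 = -7 + 6 = -1$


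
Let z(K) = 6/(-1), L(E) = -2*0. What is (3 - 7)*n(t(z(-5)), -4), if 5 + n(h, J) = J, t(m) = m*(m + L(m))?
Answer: 36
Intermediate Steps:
L(E) = 0
z(K) = -6 (z(K) = 6*(-1) = -6)
t(m) = m**2 (t(m) = m*(m + 0) = m*m = m**2)
n(h, J) = -5 + J
(3 - 7)*n(t(z(-5)), -4) = (3 - 7)*(-5 - 4) = -4*(-9) = 36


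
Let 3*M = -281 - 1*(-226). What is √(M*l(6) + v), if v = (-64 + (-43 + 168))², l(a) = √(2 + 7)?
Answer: √3666 ≈ 60.547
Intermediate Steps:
l(a) = 3 (l(a) = √9 = 3)
M = -55/3 (M = (-281 - 1*(-226))/3 = (-281 + 226)/3 = (⅓)*(-55) = -55/3 ≈ -18.333)
v = 3721 (v = (-64 + 125)² = 61² = 3721)
√(M*l(6) + v) = √(-55/3*3 + 3721) = √(-55 + 3721) = √3666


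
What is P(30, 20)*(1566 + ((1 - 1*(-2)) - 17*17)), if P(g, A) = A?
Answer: 25600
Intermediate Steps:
P(30, 20)*(1566 + ((1 - 1*(-2)) - 17*17)) = 20*(1566 + ((1 - 1*(-2)) - 17*17)) = 20*(1566 + ((1 + 2) - 289)) = 20*(1566 + (3 - 289)) = 20*(1566 - 286) = 20*1280 = 25600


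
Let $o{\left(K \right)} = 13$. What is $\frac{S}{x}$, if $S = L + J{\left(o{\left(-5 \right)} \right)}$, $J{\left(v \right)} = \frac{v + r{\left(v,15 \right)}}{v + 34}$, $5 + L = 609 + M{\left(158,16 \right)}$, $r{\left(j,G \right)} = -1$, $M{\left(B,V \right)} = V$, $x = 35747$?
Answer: $\frac{29152}{1680109} \approx 0.017351$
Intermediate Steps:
$L = 620$ ($L = -5 + \left(609 + 16\right) = -5 + 625 = 620$)
$J{\left(v \right)} = \frac{-1 + v}{34 + v}$ ($J{\left(v \right)} = \frac{v - 1}{v + 34} = \frac{-1 + v}{34 + v}$)
$S = \frac{29152}{47}$ ($S = 620 + \frac{-1 + 13}{34 + 13} = 620 + \frac{1}{47} \cdot 12 = 620 + \frac{12}{47} = \frac{29152}{47} \approx 620.25$)
$\frac{S}{x} = \frac{29152}{47 \cdot 35747} = \frac{29152}{47} \cdot \frac{1}{35747} = \frac{29152}{1680109}$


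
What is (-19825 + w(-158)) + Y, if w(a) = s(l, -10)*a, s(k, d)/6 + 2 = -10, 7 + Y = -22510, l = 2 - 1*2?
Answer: -30966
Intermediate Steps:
l = 0 (l = 2 - 2 = 0)
Y = -22517 (Y = -7 - 22510 = -22517)
s(k, d) = -72 (s(k, d) = -12 + 6*(-10) = -12 - 60 = -72)
w(a) = -72*a
(-19825 + w(-158)) + Y = (-19825 - 72*(-158)) - 22517 = (-19825 + 11376) - 22517 = -8449 - 22517 = -30966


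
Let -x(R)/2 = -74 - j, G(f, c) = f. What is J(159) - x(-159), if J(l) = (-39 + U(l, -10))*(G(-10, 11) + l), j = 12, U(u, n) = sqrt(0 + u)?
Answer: -5983 + 149*sqrt(159) ≈ -4104.2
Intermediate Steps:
U(u, n) = sqrt(u)
J(l) = (-39 + sqrt(l))*(-10 + l)
x(R) = 172 (x(R) = -2*(-74 - 1*12) = -2*(-74 - 12) = -2*(-86) = 172)
J(159) - x(-159) = (390 + 159**(3/2) - 39*159 - 10*sqrt(159)) - 1*172 = (390 + 159*sqrt(159) - 6201 - 10*sqrt(159)) - 172 = (-5811 + 149*sqrt(159)) - 172 = -5983 + 149*sqrt(159)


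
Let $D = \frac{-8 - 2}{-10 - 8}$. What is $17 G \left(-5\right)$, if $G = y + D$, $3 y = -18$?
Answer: $\frac{4165}{9} \approx 462.78$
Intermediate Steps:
$y = -6$ ($y = \frac{1}{3} \left(-18\right) = -6$)
$D = \frac{5}{9}$ ($D = - \frac{10}{-18} = \left(-10\right) \left(- \frac{1}{18}\right) = \frac{5}{9} \approx 0.55556$)
$G = - \frac{49}{9}$ ($G = -6 + \frac{5}{9} = - \frac{49}{9} \approx -5.4444$)
$17 G \left(-5\right) = 17 \left(- \frac{49}{9}\right) \left(-5\right) = \left(- \frac{833}{9}\right) \left(-5\right) = \frac{4165}{9}$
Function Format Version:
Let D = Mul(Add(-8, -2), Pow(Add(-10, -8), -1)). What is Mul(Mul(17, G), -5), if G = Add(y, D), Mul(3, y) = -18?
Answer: Rational(4165, 9) ≈ 462.78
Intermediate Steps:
y = -6 (y = Mul(Rational(1, 3), -18) = -6)
D = Rational(5, 9) (D = Mul(-10, Pow(-18, -1)) = Mul(-10, Rational(-1, 18)) = Rational(5, 9) ≈ 0.55556)
G = Rational(-49, 9) (G = Add(-6, Rational(5, 9)) = Rational(-49, 9) ≈ -5.4444)
Mul(Mul(17, G), -5) = Mul(Mul(17, Rational(-49, 9)), -5) = Mul(Rational(-833, 9), -5) = Rational(4165, 9)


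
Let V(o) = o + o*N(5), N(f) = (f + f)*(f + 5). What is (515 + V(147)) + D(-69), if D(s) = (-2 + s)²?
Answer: 20403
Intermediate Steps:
N(f) = 2*f*(5 + f) (N(f) = (2*f)*(5 + f) = 2*f*(5 + f))
V(o) = 101*o (V(o) = o + o*(2*5*(5 + 5)) = o + o*(2*5*10) = o + o*100 = o + 100*o = 101*o)
(515 + V(147)) + D(-69) = (515 + 101*147) + (-2 - 69)² = (515 + 14847) + (-71)² = 15362 + 5041 = 20403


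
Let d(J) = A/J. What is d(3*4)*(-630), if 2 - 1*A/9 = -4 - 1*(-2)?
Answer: -1890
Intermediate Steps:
A = 36 (A = 18 - 9*(-4 - 1*(-2)) = 18 - 9*(-4 + 2) = 18 - 9*(-2) = 18 + 18 = 36)
d(J) = 36/J
d(3*4)*(-630) = (36/((3*4)))*(-630) = (36/12)*(-630) = (36*(1/12))*(-630) = 3*(-630) = -1890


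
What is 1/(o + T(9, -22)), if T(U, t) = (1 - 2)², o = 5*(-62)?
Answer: -1/309 ≈ -0.0032362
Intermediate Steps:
o = -310
T(U, t) = 1 (T(U, t) = (-1)² = 1)
1/(o + T(9, -22)) = 1/(-310 + 1) = 1/(-309) = -1/309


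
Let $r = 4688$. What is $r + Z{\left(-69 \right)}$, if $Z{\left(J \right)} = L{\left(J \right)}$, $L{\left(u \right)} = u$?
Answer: $4619$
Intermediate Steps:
$Z{\left(J \right)} = J$
$r + Z{\left(-69 \right)} = 4688 - 69 = 4619$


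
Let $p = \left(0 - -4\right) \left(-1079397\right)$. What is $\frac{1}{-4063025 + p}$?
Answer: $- \frac{1}{8380613} \approx -1.1932 \cdot 10^{-7}$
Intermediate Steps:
$p = -4317588$ ($p = \left(0 + 4\right) \left(-1079397\right) = 4 \left(-1079397\right) = -4317588$)
$\frac{1}{-4063025 + p} = \frac{1}{-4063025 - 4317588} = \frac{1}{-8380613} = - \frac{1}{8380613}$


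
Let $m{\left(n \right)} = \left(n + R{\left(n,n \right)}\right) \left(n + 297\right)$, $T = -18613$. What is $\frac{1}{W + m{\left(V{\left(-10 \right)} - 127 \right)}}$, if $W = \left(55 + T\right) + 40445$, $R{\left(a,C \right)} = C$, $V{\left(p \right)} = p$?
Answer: $- \frac{1}{21953} \approx -4.5552 \cdot 10^{-5}$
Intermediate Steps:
$m{\left(n \right)} = 2 n \left(297 + n\right)$ ($m{\left(n \right)} = \left(n + n\right) \left(n + 297\right) = 2 n \left(297 + n\right)$)
$W = 21887$ ($W = \left(55 - 18613\right) + 40445 = -18558 + 40445 = 21887$)
$\frac{1}{W + m{\left(V{\left(-10 \right)} - 127 \right)}} = \frac{1}{21887 + 2 \left(-10 - 127\right) \left(297 - 137\right)} = \frac{1}{21887 + 2 \left(-137\right) \left(297 - 137\right)} = \frac{1}{21887 + 2 \left(-137\right) 160} = \frac{1}{21887 - 43840} = \frac{1}{-21953} = - \frac{1}{21953}$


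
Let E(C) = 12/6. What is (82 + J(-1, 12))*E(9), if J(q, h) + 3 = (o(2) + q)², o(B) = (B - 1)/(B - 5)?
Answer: 1454/9 ≈ 161.56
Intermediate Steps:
o(B) = (-1 + B)/(-5 + B)
J(q, h) = -3 + (-⅓ + q)² (J(q, h) = -3 + ((-1 + 2)/(-5 + 2) + q)² = -3 + (1/(-3) + q)² = -3 + (-⅓*1 + q)² = -3 + (-⅓ + q)²)
E(C) = 2 (E(C) = 12*(⅙) = 2)
(82 + J(-1, 12))*E(9) = (82 + (-3 + (-1 + 3*(-1))²/9))*2 = (82 + (-3 + (-1 - 3)²/9))*2 = (82 + (-3 + (⅑)*(-4)²))*2 = (82 + (-3 + (⅑)*16))*2 = (82 + (-3 + 16/9))*2 = (82 - 11/9)*2 = (727/9)*2 = 1454/9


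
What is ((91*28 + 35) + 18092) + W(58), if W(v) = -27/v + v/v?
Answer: 1199181/58 ≈ 20676.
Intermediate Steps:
W(v) = 1 - 27/v (W(v) = -27/v + 1 = 1 - 27/v)
((91*28 + 35) + 18092) + W(58) = ((91*28 + 35) + 18092) + (-27 + 58)/58 = ((2548 + 35) + 18092) + (1/58)*31 = (2583 + 18092) + 31/58 = 20675 + 31/58 = 1199181/58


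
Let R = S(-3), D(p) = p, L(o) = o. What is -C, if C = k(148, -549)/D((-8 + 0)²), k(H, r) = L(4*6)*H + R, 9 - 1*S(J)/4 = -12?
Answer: -909/16 ≈ -56.813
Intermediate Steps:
S(J) = 84 (S(J) = 36 - 4*(-12) = 36 + 48 = 84)
R = 84
k(H, r) = 84 + 24*H (k(H, r) = (4*6)*H + 84 = 24*H + 84 = 84 + 24*H)
C = 909/16 (C = (84 + 24*148)/((-8 + 0)²) = (84 + 3552)/((-8)²) = 3636/64 = 3636*(1/64) = 909/16 ≈ 56.813)
-C = -1*909/16 = -909/16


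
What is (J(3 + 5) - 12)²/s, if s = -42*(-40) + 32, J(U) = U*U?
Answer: 169/107 ≈ 1.5794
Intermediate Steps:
J(U) = U²
s = 1712 (s = 1680 + 32 = 1712)
(J(3 + 5) - 12)²/s = ((3 + 5)² - 12)²/1712 = (8² - 12)²*(1/1712) = (64 - 12)²*(1/1712) = 52²*(1/1712) = 2704*(1/1712) = 169/107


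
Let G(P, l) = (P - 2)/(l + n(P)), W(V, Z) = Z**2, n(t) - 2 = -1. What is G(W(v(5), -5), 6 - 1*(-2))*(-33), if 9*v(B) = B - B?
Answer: -253/3 ≈ -84.333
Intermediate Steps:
n(t) = 1 (n(t) = 2 - 1 = 1)
v(B) = 0 (v(B) = (B - B)/9 = (1/9)*0 = 0)
G(P, l) = (-2 + P)/(1 + l) (G(P, l) = (P - 2)/(l + 1) = (-2 + P)/(1 + l))
G(W(v(5), -5), 6 - 1*(-2))*(-33) = ((-2 + (-5)**2)/(1 + (6 - 1*(-2))))*(-33) = ((-2 + 25)/(1 + (6 + 2)))*(-33) = (23/(1 + 8))*(-33) = (23/9)*(-33) = -253/3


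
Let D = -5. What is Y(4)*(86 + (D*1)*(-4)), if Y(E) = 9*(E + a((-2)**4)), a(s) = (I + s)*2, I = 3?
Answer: 40068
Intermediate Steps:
a(s) = 6 + 2*s (a(s) = (3 + s)*2 = 6 + 2*s)
Y(E) = 342 + 9*E (Y(E) = 9*(E + (6 + 2*(-2)**4)) = 9*(E + (6 + 2*16)) = 9*(E + (6 + 32)) = 9*(E + 38) = 9*(38 + E) = 342 + 9*E)
Y(4)*(86 + (D*1)*(-4)) = (342 + 9*4)*(86 - 5*1*(-4)) = (342 + 36)*(86 - 5*(-4)) = 378*(86 + 20) = 378*106 = 40068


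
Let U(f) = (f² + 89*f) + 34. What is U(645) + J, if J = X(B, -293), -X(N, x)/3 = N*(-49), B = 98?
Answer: 487870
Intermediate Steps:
U(f) = 34 + f² + 89*f
X(N, x) = 147*N (X(N, x) = -3*N*(-49) = -(-147)*N = 147*N)
J = 14406 (J = 147*98 = 14406)
U(645) + J = (34 + 645² + 89*645) + 14406 = (34 + 416025 + 57405) + 14406 = 473464 + 14406 = 487870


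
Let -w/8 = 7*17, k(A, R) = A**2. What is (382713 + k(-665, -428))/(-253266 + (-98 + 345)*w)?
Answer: -412469/244205 ≈ -1.6890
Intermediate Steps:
w = -952 (w = -56*17 = -8*119 = -952)
(382713 + k(-665, -428))/(-253266 + (-98 + 345)*w) = (382713 + (-665)**2)/(-253266 + (-98 + 345)*(-952)) = (382713 + 442225)/(-253266 + 247*(-952)) = 824938/(-253266 - 235144) = 824938/(-488410) = 824938*(-1/488410) = -412469/244205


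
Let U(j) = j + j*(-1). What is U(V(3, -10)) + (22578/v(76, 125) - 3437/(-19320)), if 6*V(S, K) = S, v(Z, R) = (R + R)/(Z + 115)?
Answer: 1190234123/69000 ≈ 17250.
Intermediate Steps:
v(Z, R) = 2*R/(115 + Z) (v(Z, R) = (2*R)/(115 + Z) = 2*R/(115 + Z))
V(S, K) = S/6
U(j) = 0 (U(j) = j - j = 0)
U(V(3, -10)) + (22578/v(76, 125) - 3437/(-19320)) = 0 + (22578/((2*125/(115 + 76))) - 3437/(-19320)) = 0 + (22578/((2*125/191)) - 3437*(-1/19320)) = 0 + (22578/((2*125*(1/191))) + 491/2760) = 0 + (22578/(250/191) + 491/2760) = 0 + (22578*(191/250) + 491/2760) = 0 + (2156199/125 + 491/2760) = 0 + 1190234123/69000 = 1190234123/69000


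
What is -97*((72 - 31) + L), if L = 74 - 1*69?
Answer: -4462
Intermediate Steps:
L = 5 (L = 74 - 69 = 5)
-97*((72 - 31) + L) = -97*((72 - 31) + 5) = -97*(41 + 5) = -97*46 = -4462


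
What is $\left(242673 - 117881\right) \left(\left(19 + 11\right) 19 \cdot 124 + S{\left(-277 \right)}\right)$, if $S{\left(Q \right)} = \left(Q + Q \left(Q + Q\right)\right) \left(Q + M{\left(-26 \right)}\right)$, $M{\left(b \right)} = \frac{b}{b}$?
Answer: $-5267130386592$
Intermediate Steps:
$M{\left(b \right)} = 1$
$S{\left(Q \right)} = \left(1 + Q\right) \left(Q + 2 Q^{2}\right)$ ($S{\left(Q \right)} = \left(Q + Q \left(Q + Q\right)\right) \left(Q + 1\right) = \left(Q + Q 2 Q\right) \left(1 + Q\right) = \left(Q + 2 Q^{2}\right) \left(1 + Q\right) = \left(1 + Q\right) \left(Q + 2 Q^{2}\right)$)
$\left(242673 - 117881\right) \left(\left(19 + 11\right) 19 \cdot 124 + S{\left(-277 \right)}\right) = \left(242673 - 117881\right) \left(\left(19 + 11\right) 19 \cdot 124 - 277 \left(1 + 2 \left(-277\right)^{2} + 3 \left(-277\right)\right)\right) = 124792 \left(30 \cdot 19 \cdot 124 - 277 \left(1 + 2 \cdot 76729 - 831\right)\right) = 124792 \left(570 \cdot 124 - 277 \left(1 + 153458 - 831\right)\right) = 124792 \left(70680 - 42277956\right) = 124792 \left(-42207276\right) = -5267130386592$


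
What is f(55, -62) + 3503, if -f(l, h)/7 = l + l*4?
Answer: 1578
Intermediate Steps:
f(l, h) = -35*l (f(l, h) = -7*(l + l*4) = -7*(l + 4*l) = -35*l)
f(55, -62) + 3503 = -35*55 + 3503 = -1925 + 3503 = 1578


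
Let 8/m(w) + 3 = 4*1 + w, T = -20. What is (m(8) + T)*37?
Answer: -6364/9 ≈ -707.11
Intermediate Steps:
m(w) = 8/(1 + w) (m(w) = 8/(-3 + (4*1 + w)) = 8/(-3 + (4 + w)) = 8/(1 + w))
(m(8) + T)*37 = (8/(1 + 8) - 20)*37 = (8/9 - 20)*37 = -172/9*37 = -6364/9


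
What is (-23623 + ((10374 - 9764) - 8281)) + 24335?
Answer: -6959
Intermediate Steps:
(-23623 + ((10374 - 9764) - 8281)) + 24335 = (-23623 + (610 - 8281)) + 24335 = (-23623 - 7671) + 24335 = -31294 + 24335 = -6959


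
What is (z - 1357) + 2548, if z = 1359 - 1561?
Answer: 989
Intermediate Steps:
z = -202
(z - 1357) + 2548 = (-202 - 1357) + 2548 = -1559 + 2548 = 989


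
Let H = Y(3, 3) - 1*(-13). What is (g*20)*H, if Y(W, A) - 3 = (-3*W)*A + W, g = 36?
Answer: -5760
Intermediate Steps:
Y(W, A) = 3 + W - 3*A*W (Y(W, A) = 3 + ((-3*W)*A + W) = 3 + (-3*A*W + W) = 3 + (W - 3*A*W) = 3 + W - 3*A*W)
H = -8 (H = (3 + 3 - 3*3*3) - 1*(-13) = (3 + 3 - 27) + 13 = -21 + 13 = -8)
(g*20)*H = (36*20)*(-8) = 720*(-8) = -5760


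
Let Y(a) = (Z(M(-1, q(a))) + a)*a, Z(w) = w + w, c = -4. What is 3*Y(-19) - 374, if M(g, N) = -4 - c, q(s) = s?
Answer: 709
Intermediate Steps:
M(g, N) = 0 (M(g, N) = -4 - 1*(-4) = -4 + 4 = 0)
Z(w) = 2*w
Y(a) = a**2 (Y(a) = (2*0 + a)*a = (0 + a)*a = a*a = a**2)
3*Y(-19) - 374 = 3*(-19)**2 - 374 = 3*361 - 374 = 1083 - 374 = 709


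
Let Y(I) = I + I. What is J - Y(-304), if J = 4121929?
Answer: 4122537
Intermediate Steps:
Y(I) = 2*I
J - Y(-304) = 4121929 - 2*(-304) = 4121929 - 1*(-608) = 4121929 + 608 = 4122537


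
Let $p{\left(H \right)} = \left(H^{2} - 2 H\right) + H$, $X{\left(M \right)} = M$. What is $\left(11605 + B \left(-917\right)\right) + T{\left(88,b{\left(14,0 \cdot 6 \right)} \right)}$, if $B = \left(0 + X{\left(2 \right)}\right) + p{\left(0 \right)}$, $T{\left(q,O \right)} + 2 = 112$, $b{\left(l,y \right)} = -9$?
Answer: $9881$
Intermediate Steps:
$p{\left(H \right)} = H^{2} - H$
$T{\left(q,O \right)} = 110$ ($T{\left(q,O \right)} = -2 + 112 = 110$)
$B = 2$ ($B = \left(0 + 2\right) + 0 \left(-1 + 0\right) = 2 + 0 \left(-1\right) = 2 + 0 = 2$)
$\left(11605 + B \left(-917\right)\right) + T{\left(88,b{\left(14,0 \cdot 6 \right)} \right)} = \left(11605 + 2 \left(-917\right)\right) + 110 = \left(11605 - 1834\right) + 110 = 9771 + 110 = 9881$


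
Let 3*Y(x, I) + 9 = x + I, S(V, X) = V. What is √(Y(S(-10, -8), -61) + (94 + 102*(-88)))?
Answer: I*√80178/3 ≈ 94.386*I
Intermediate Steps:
Y(x, I) = -3 + I/3 + x/3 (Y(x, I) = -3 + (x + I)/3 = -3 + (I + x)/3 = -3 + (I/3 + x/3) = -3 + I/3 + x/3)
√(Y(S(-10, -8), -61) + (94 + 102*(-88))) = √((-3 + (⅓)*(-61) + (⅓)*(-10)) + (94 + 102*(-88))) = √((-3 - 61/3 - 10/3) + (94 - 8976)) = √(-80/3 - 8882) = √(-26726/3) = I*√80178/3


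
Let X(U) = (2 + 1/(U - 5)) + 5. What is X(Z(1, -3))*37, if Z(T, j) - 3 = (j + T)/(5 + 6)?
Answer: 5809/24 ≈ 242.04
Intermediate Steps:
Z(T, j) = 3 + T/11 + j/11 (Z(T, j) = 3 + (j + T)/(5 + 6) = 3 + (T + j)/11 = 3 + (T + j)*(1/11) = 3 + (T/11 + j/11) = 3 + T/11 + j/11)
X(U) = 7 + 1/(-5 + U) (X(U) = (2 + 1/(-5 + U)) + 5 = 7 + 1/(-5 + U))
X(Z(1, -3))*37 = ((-34 + 7*(3 + (1/11)*1 + (1/11)*(-3)))/(-5 + (3 + (1/11)*1 + (1/11)*(-3))))*37 = ((-34 + 7*(3 + 1/11 - 3/11))/(-5 + (3 + 1/11 - 3/11)))*37 = ((-34 + 7*(31/11))/(-5 + 31/11))*37 = ((-34 + 217/11)/(-24/11))*37 = -11/24*(-157/11)*37 = (157/24)*37 = 5809/24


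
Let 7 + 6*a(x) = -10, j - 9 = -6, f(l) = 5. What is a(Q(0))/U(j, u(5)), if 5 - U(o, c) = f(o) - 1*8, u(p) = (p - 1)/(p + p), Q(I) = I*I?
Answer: -17/48 ≈ -0.35417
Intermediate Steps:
Q(I) = I²
j = 3 (j = 9 - 6 = 3)
a(x) = -17/6 (a(x) = -7/6 + (⅙)*(-10) = -7/6 - 5/3 = -17/6)
u(p) = (-1 + p)/(2*p) (u(p) = (-1 + p)/((2*p)) = (-1 + p)*(1/(2*p)) = (-1 + p)/(2*p))
U(o, c) = 8 (U(o, c) = 5 - (5 - 1*8) = 5 - (5 - 8) = 5 - 1*(-3) = 5 + 3 = 8)
a(Q(0))/U(j, u(5)) = -17/6/8 = -17/6*⅛ = -17/48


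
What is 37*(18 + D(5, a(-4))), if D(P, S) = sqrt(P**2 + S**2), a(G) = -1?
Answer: 666 + 37*sqrt(26) ≈ 854.66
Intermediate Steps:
37*(18 + D(5, a(-4))) = 37*(18 + sqrt(5**2 + (-1)**2)) = 37*(18 + sqrt(25 + 1)) = 37*(18 + sqrt(26)) = 666 + 37*sqrt(26)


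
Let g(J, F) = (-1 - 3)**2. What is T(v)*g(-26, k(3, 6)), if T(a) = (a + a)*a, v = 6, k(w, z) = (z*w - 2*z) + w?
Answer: 1152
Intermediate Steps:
k(w, z) = w - 2*z + w*z (k(w, z) = (w*z - 2*z) + w = (-2*z + w*z) + w = w - 2*z + w*z)
g(J, F) = 16 (g(J, F) = (-4)**2 = 16)
T(a) = 2*a**2 (T(a) = (2*a)*a = 2*a**2)
T(v)*g(-26, k(3, 6)) = (2*6**2)*16 = (2*36)*16 = 72*16 = 1152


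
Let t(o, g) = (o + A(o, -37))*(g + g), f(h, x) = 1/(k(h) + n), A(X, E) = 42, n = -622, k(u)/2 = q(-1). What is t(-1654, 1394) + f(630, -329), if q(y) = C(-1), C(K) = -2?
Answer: -2813404257/626 ≈ -4.4943e+6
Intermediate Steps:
q(y) = -2
k(u) = -4 (k(u) = 2*(-2) = -4)
f(h, x) = -1/626 (f(h, x) = 1/(-4 - 622) = 1/(-626) = -1/626)
t(o, g) = 2*g*(42 + o) (t(o, g) = (o + 42)*(g + g) = (42 + o)*(2*g) = 2*g*(42 + o))
t(-1654, 1394) + f(630, -329) = 2*1394*(42 - 1654) - 1/626 = 2*1394*(-1612) - 1/626 = -4494256 - 1/626 = -2813404257/626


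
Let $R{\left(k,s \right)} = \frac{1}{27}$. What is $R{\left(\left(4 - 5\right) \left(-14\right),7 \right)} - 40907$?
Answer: $- \frac{1104488}{27} \approx -40907.0$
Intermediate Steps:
$R{\left(k,s \right)} = \frac{1}{27}$
$R{\left(\left(4 - 5\right) \left(-14\right),7 \right)} - 40907 = \frac{1}{27} - 40907 = - \frac{1104488}{27}$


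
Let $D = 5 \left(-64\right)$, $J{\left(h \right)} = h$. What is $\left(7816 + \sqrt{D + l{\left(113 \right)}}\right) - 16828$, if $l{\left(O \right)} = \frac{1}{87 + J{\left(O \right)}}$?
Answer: $-9012 + \frac{3 i \sqrt{14222}}{20} \approx -9012.0 + 17.888 i$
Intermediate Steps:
$D = -320$
$l{\left(O \right)} = \frac{1}{87 + O}$
$\left(7816 + \sqrt{D + l{\left(113 \right)}}\right) - 16828 = \left(7816 + \sqrt{-320 + \frac{1}{87 + 113}}\right) - 16828 = \left(7816 + \sqrt{-320 + \frac{1}{200}}\right) - 16828 = \left(7816 + \sqrt{- \frac{63999}{200}}\right) - 16828 = \left(7816 + \frac{3 i \sqrt{14222}}{20}\right) - 16828 = -9012 + \frac{3 i \sqrt{14222}}{20}$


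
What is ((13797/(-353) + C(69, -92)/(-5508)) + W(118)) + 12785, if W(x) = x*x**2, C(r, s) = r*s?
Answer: 268280914973/162027 ≈ 1.6558e+6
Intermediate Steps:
W(x) = x**3
((13797/(-353) + C(69, -92)/(-5508)) + W(118)) + 12785 = ((13797/(-353) + (69*(-92))/(-5508)) + 118**3) + 12785 = ((13797*(-1/353) - 6348*(-1/5508)) + 1643032) + 12785 = ((-13797/353 + 529/459) + 1643032) + 12785 = (-6146086/162027 + 1643032) + 12785 = 266209399778/162027 + 12785 = 268280914973/162027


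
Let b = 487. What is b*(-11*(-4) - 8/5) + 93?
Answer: 103709/5 ≈ 20742.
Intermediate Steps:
b*(-11*(-4) - 8/5) + 93 = 487*(-11*(-4) - 8/5) + 93 = 487*(44 - 8*⅕) + 93 = 487*(44 - 8/5) + 93 = 487*(212/5) + 93 = 103244/5 + 93 = 103709/5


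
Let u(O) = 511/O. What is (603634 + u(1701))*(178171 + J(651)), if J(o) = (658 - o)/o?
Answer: 2430525465369040/22599 ≈ 1.0755e+11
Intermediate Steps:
J(o) = (658 - o)/o
(603634 + u(1701))*(178171 + J(651)) = (603634 + 511/1701)*(178171 + (658 - 1*651)/651) = (603634 + 511*(1/1701))*(178171 + (658 - 651)/651) = (603634 + 73/243)*(178171 + (1/651)*7) = 146683135*(178171 + 1/93)/243 = (146683135/243)*(16569904/93) = 2430525465369040/22599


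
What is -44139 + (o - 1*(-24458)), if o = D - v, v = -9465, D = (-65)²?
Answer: -5991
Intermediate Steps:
D = 4225
o = 13690 (o = 4225 - 1*(-9465) = 4225 + 9465 = 13690)
-44139 + (o - 1*(-24458)) = -44139 + (13690 - 1*(-24458)) = -44139 + (13690 + 24458) = -44139 + 38148 = -5991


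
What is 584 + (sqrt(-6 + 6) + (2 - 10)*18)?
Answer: 440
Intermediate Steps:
584 + (sqrt(-6 + 6) + (2 - 10)*18) = 584 + (sqrt(0) - 8*18) = 584 + (0 - 144) = 584 - 144 = 440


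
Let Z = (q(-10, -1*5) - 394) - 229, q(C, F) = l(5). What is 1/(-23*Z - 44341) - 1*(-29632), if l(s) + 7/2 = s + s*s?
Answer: 1814752574/61243 ≈ 29632.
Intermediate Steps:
l(s) = -7/2 + s + s² (l(s) = -7/2 + (s + s*s) = -7/2 + (s + s²) = -7/2 + s + s²)
q(C, F) = 53/2 (q(C, F) = -7/2 + 5 + 5² = -7/2 + 5 + 25 = 53/2)
Z = -1193/2 (Z = (53/2 - 394) - 229 = -735/2 - 229 = -1193/2 ≈ -596.50)
1/(-23*Z - 44341) - 1*(-29632) = 1/(-23*(-1193/2) - 44341) - 1*(-29632) = 1/(27439/2 - 44341) + 29632 = 1/(-61243/2) + 29632 = -2/61243 + 29632 = 1814752574/61243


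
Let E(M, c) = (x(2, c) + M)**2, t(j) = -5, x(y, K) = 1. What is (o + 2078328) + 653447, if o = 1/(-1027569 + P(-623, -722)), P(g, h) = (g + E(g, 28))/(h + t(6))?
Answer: 2041807648859373/747428924 ≈ 2.7318e+6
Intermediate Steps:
E(M, c) = (1 + M)**2
P(g, h) = (g + (1 + g)**2)/(-5 + h) (P(g, h) = (g + (1 + g)**2)/(h - 5) = (g + (1 + g)**2)/(-5 + h))
o = -727/747428924 (o = 1/(-1027569 + (-623 + (1 - 623)**2)/(-5 - 722)) = 1/(-1027569 + (-623 + (-622)**2)/(-727)) = 1/(-1027569 - (-623 + 386884)/727) = 1/(-1027569 - 1/727*386261) = 1/(-1027569 - 386261/727) = 1/(-747428924/727) = -727/747428924 ≈ -9.7267e-7)
(o + 2078328) + 653447 = (-727/747428924 + 2078328) + 653447 = 1553402460758345/747428924 + 653447 = 2041807648859373/747428924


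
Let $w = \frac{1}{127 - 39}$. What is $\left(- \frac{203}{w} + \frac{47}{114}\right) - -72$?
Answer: $- \frac{2028241}{114} \approx -17792.0$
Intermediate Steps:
$w = \frac{1}{88} \approx 0.011364$
$\left(- \frac{203}{w} + \frac{47}{114}\right) - -72 = \left(- 203 \frac{1}{\frac{1}{88}} + \frac{47}{114}\right) - -72 = \left(\left(-203\right) 88 + 47 \cdot \frac{1}{114}\right) + 72 = \left(-17864 + \frac{47}{114}\right) + 72 = - \frac{2036449}{114} + 72 = - \frac{2028241}{114}$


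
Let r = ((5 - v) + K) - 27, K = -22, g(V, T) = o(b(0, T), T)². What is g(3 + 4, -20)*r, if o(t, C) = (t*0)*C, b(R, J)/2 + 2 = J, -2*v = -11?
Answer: 0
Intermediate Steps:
v = 11/2 (v = -½*(-11) = 11/2 ≈ 5.5000)
b(R, J) = -4 + 2*J
o(t, C) = 0 (o(t, C) = 0*C = 0)
g(V, T) = 0 (g(V, T) = 0² = 0)
r = -99/2 (r = ((5 - 1*11/2) - 22) - 27 = ((5 - 11/2) - 22) - 27 = (-½ - 22) - 27 = -45/2 - 27 = -99/2 ≈ -49.500)
g(3 + 4, -20)*r = 0*(-99/2) = 0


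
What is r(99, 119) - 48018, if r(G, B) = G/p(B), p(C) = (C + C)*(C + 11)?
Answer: -1485676821/30940 ≈ -48018.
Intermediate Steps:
p(C) = 2*C*(11 + C) (p(C) = (2*C)*(11 + C) = 2*C*(11 + C))
r(G, B) = G/(2*B*(11 + B)) (r(G, B) = G/((2*B*(11 + B))) = G*(1/(2*B*(11 + B))) = G/(2*B*(11 + B)))
r(99, 119) - 48018 = (1/2)*99/(119*(11 + 119)) - 48018 = (1/2)*99*(1/119)/130 - 48018 = (1/2)*99*(1/119)*(1/130) - 48018 = 99/30940 - 48018 = -1485676821/30940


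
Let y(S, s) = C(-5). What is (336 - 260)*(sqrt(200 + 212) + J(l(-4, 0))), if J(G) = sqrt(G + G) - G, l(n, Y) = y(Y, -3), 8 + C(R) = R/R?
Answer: 532 + 152*sqrt(103) + 76*I*sqrt(14) ≈ 2074.6 + 284.37*I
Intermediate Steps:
C(R) = -7 (C(R) = -8 + R/R = -8 + 1 = -7)
y(S, s) = -7
l(n, Y) = -7
J(G) = -G + sqrt(2)*sqrt(G) (J(G) = sqrt(2*G) - G = sqrt(2)*sqrt(G) - G = -G + sqrt(2)*sqrt(G))
(336 - 260)*(sqrt(200 + 212) + J(l(-4, 0))) = (336 - 260)*(sqrt(200 + 212) + (-1*(-7) + sqrt(2)*sqrt(-7))) = 76*(sqrt(412) + (7 + sqrt(2)*(I*sqrt(7)))) = 76*(2*sqrt(103) + (7 + I*sqrt(14))) = 76*(7 + 2*sqrt(103) + I*sqrt(14)) = 532 + 152*sqrt(103) + 76*I*sqrt(14)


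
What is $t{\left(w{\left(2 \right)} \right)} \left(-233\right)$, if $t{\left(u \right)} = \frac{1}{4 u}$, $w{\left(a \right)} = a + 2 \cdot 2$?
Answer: $- \frac{233}{24} \approx -9.7083$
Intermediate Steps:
$w{\left(a \right)} = 4 + a$ ($w{\left(a \right)} = a + 4 = 4 + a$)
$t{\left(u \right)} = \frac{1}{4 u}$
$t{\left(w{\left(2 \right)} \right)} \left(-233\right) = \frac{1}{4 \left(4 + 2\right)} \left(-233\right) = \frac{1}{4 \cdot 6} \left(-233\right) = \frac{1}{4} \cdot \frac{1}{6} \left(-233\right) = \frac{1}{24} \left(-233\right) = - \frac{233}{24}$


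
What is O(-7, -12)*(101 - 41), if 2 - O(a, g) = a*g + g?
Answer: -4200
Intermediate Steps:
O(a, g) = 2 - g - a*g (O(a, g) = 2 - (a*g + g) = 2 - (g + a*g) = 2 + (-g - a*g) = 2 - g - a*g)
O(-7, -12)*(101 - 41) = (2 - 1*(-12) - 1*(-7)*(-12))*(101 - 41) = (2 + 12 - 84)*60 = -70*60 = -4200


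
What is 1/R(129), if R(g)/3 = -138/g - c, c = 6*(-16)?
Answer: 43/12246 ≈ 0.0035114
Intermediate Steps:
c = -96
R(g) = 288 - 414/g (R(g) = 3*(-138/g - 1*(-96)) = 3*(-138/g + 96) = 3*(96 - 138/g) = 288 - 414/g)
1/R(129) = 1/(288 - 414/129) = 1/(288 - 414*1/129) = 1/(288 - 138/43) = 1/(12246/43) = 43/12246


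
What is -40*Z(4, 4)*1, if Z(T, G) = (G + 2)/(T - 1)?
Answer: -80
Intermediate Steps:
Z(T, G) = (2 + G)/(-1 + T)
-40*Z(4, 4)*1 = -40*(2 + 4)/(-1 + 4)*1 = -40*6/3*1 = -40*2*1 = -80*1 = -80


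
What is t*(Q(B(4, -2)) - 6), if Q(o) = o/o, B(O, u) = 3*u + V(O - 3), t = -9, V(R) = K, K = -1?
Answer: 45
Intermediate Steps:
V(R) = -1
B(O, u) = -1 + 3*u (B(O, u) = 3*u - 1 = -1 + 3*u)
Q(o) = 1
t*(Q(B(4, -2)) - 6) = -9*(1 - 6) = -9*(-5) = 45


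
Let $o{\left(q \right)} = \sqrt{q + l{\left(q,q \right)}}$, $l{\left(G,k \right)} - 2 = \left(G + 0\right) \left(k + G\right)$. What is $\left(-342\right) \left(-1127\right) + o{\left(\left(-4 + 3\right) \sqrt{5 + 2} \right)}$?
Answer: $385434 + \sqrt{16 - \sqrt{7}} \approx 3.8544 \cdot 10^{5}$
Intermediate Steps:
$l{\left(G,k \right)} = 2 + G \left(G + k\right)$ ($l{\left(G,k \right)} = 2 + \left(G + 0\right) \left(k + G\right) = 2 + G \left(G + k\right)$)
$o{\left(q \right)} = \sqrt{2 + q + 2 q^{2}}$ ($o{\left(q \right)} = \sqrt{q + \left(2 + q^{2} + q q\right)} = \sqrt{q + \left(2 + q^{2} + q^{2}\right)} = \sqrt{q + \left(2 + 2 q^{2}\right)} = \sqrt{2 + q + 2 q^{2}}$)
$\left(-342\right) \left(-1127\right) + o{\left(\left(-4 + 3\right) \sqrt{5 + 2} \right)} = \left(-342\right) \left(-1127\right) + \sqrt{2 + \left(-4 + 3\right) \sqrt{5 + 2} + 2 \left(\left(-4 + 3\right) \sqrt{5 + 2}\right)^{2}} = 385434 + \sqrt{2 - \sqrt{7} + 2 \left(- \sqrt{7}\right)^{2}} = 385434 + \sqrt{2 - \sqrt{7} + 2 \cdot 7} = 385434 + \sqrt{2 - \sqrt{7} + 14} = 385434 + \sqrt{16 - \sqrt{7}}$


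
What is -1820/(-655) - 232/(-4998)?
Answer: 924832/327369 ≈ 2.8250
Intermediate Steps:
-1820/(-655) - 232/(-4998) = -1820*(-1/655) - 232*(-1/4998) = 364/131 + 116/2499 = 924832/327369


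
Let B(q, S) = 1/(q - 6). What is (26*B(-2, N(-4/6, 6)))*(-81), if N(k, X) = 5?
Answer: 1053/4 ≈ 263.25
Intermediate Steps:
B(q, S) = 1/(-6 + q)
(26*B(-2, N(-4/6, 6)))*(-81) = (26/(-6 - 2))*(-81) = (26/(-8))*(-81) = (26*(-⅛))*(-81) = -13/4*(-81) = 1053/4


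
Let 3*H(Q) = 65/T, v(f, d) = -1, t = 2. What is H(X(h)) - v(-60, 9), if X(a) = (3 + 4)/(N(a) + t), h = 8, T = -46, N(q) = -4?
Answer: 73/138 ≈ 0.52899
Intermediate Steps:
X(a) = -7/2 (X(a) = (3 + 4)/(-4 + 2) = 7/(-2) = 7*(-1/2) = -7/2)
H(Q) = -65/138 (H(Q) = (65/(-46))/3 = (65*(-1/46))/3 = (1/3)*(-65/46) = -65/138)
H(X(h)) - v(-60, 9) = -65/138 - 1*(-1) = -65/138 + 1 = 73/138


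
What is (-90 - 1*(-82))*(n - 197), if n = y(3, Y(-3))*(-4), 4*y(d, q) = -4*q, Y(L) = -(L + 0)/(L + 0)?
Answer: 1608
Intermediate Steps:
Y(L) = -1 (Y(L) = -L/L = -1*1 = -1)
y(d, q) = -q (y(d, q) = (-4*q)/4 = -q)
n = -4 (n = -1*(-1)*(-4) = 1*(-4) = -4)
(-90 - 1*(-82))*(n - 197) = (-90 - 1*(-82))*(-4 - 197) = (-90 + 82)*(-201) = -8*(-201) = 1608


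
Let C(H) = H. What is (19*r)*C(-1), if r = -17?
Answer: 323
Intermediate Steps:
(19*r)*C(-1) = (19*(-17))*(-1) = -323*(-1) = 323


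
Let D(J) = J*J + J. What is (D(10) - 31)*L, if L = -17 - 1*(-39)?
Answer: 1738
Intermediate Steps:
L = 22 (L = -17 + 39 = 22)
D(J) = J + J² (D(J) = J² + J = J + J²)
(D(10) - 31)*L = (10*(1 + 10) - 31)*22 = (10*11 - 31)*22 = (110 - 31)*22 = 79*22 = 1738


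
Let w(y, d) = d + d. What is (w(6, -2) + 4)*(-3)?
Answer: 0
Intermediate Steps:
w(y, d) = 2*d
(w(6, -2) + 4)*(-3) = (2*(-2) + 4)*(-3) = (-4 + 4)*(-3) = 0*(-3) = 0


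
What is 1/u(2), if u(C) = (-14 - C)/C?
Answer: -⅛ ≈ -0.12500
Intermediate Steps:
u(C) = (-14 - C)/C
1/u(2) = 1/((-14 - 1*2)/2) = 1/((-14 - 2)/2) = 1/((½)*(-16)) = 1/(-8) = -⅛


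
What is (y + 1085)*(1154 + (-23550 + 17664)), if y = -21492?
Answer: 96565924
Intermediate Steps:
(y + 1085)*(1154 + (-23550 + 17664)) = (-21492 + 1085)*(1154 + (-23550 + 17664)) = -20407*(1154 - 5886) = -20407*(-4732) = 96565924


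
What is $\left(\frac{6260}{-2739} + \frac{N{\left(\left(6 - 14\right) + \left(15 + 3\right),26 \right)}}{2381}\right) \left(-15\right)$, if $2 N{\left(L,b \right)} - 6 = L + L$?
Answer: $\frac{74347265}{2173853} \approx 34.201$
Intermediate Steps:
$N{\left(L,b \right)} = 3 + L$ ($N{\left(L,b \right)} = 3 + \frac{L + L}{2} = 3 + \frac{2 L}{2} = 3 + L$)
$\left(\frac{6260}{-2739} + \frac{N{\left(\left(6 - 14\right) + \left(15 + 3\right),26 \right)}}{2381}\right) \left(-15\right) = \left(\frac{6260}{-2739} + \frac{3 + \left(\left(6 - 14\right) + \left(15 + 3\right)\right)}{2381}\right) \left(-15\right) = \left(6260 \left(- \frac{1}{2739}\right) + \left(3 + \left(-8 + 18\right)\right) \frac{1}{2381}\right) \left(-15\right) = \left(- \frac{6260}{2739} + \left(3 + 10\right) \frac{1}{2381}\right) \left(-15\right) = \left(- \frac{6260}{2739} + 13 \cdot \frac{1}{2381}\right) \left(-15\right) = \left(- \frac{6260}{2739} + \frac{13}{2381}\right) \left(-15\right) = \left(- \frac{14869453}{6521559}\right) \left(-15\right) = \frac{74347265}{2173853}$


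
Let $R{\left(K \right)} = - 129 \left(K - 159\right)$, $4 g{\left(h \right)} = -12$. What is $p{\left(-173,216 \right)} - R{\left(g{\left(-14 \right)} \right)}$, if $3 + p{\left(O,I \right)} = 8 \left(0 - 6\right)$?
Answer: $-20949$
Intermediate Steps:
$g{\left(h \right)} = -3$ ($g{\left(h \right)} = \frac{1}{4} \left(-12\right) = -3$)
$R{\left(K \right)} = 20511 - 129 K$ ($R{\left(K \right)} = - 129 \left(-159 + K\right) = 20511 - 129 K$)
$p{\left(O,I \right)} = -51$ ($p{\left(O,I \right)} = -3 + 8 \left(0 - 6\right) = -3 + 8 \left(-6\right) = -3 - 48 = -51$)
$p{\left(-173,216 \right)} - R{\left(g{\left(-14 \right)} \right)} = -51 - \left(20511 - -387\right) = -51 - \left(20511 + 387\right) = -51 - 20898 = -20949$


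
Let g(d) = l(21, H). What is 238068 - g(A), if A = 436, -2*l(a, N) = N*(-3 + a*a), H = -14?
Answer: 235002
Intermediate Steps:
l(a, N) = -N*(-3 + a**2)/2 (l(a, N) = -N*(-3 + a*a)/2 = -N*(-3 + a**2)/2)
g(d) = 3066 (g(d) = (1/2)*(-14)*(3 - 1*21**2) = (1/2)*(-14)*(3 - 1*441) = (1/2)*(-14)*(3 - 441) = (1/2)*(-14)*(-438) = 3066)
238068 - g(A) = 238068 - 1*3066 = 238068 - 3066 = 235002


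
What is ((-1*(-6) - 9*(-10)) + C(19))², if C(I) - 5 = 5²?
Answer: 15876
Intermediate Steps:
C(I) = 30 (C(I) = 5 + 5² = 5 + 25 = 30)
((-1*(-6) - 9*(-10)) + C(19))² = ((-1*(-6) - 9*(-10)) + 30)² = ((6 + 90) + 30)² = (96 + 30)² = 126² = 15876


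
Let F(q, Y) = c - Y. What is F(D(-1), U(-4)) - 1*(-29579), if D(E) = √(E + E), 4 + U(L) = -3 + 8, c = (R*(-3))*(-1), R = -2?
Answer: 29572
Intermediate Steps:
c = -6 (c = -2*(-3)*(-1) = 6*(-1) = -6)
U(L) = 1 (U(L) = -4 + (-3 + 8) = -4 + 5 = 1)
D(E) = √2*√E (D(E) = √(2*E) = √2*√E)
F(q, Y) = -6 - Y
F(D(-1), U(-4)) - 1*(-29579) = (-6 - 1*1) - 1*(-29579) = (-6 - 1) + 29579 = -7 + 29579 = 29572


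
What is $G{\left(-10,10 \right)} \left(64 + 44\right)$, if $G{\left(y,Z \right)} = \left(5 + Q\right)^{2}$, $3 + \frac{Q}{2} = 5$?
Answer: $8748$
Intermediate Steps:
$Q = 4$ ($Q = -6 + 2 \cdot 5 = -6 + 10 = 4$)
$G{\left(y,Z \right)} = 81$ ($G{\left(y,Z \right)} = \left(5 + 4\right)^{2} = 9^{2} = 81$)
$G{\left(-10,10 \right)} \left(64 + 44\right) = 81 \left(64 + 44\right) = 81 \cdot 108 = 8748$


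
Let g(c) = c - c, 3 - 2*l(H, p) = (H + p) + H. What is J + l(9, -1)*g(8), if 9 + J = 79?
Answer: 70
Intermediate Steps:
l(H, p) = 3/2 - H - p/2 (l(H, p) = 3/2 - ((H + p) + H)/2 = 3/2 - (p + 2*H)/2 = 3/2 + (-H - p/2) = 3/2 - H - p/2)
J = 70 (J = -9 + 79 = 70)
g(c) = 0
J + l(9, -1)*g(8) = 70 + (3/2 - 1*9 - ½*(-1))*0 = 70 + (3/2 - 9 + ½)*0 = 70 - 7*0 = 70 + 0 = 70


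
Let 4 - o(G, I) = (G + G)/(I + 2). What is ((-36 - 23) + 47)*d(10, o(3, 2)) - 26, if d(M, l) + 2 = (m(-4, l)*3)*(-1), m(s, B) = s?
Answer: -146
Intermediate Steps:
o(G, I) = 4 - 2*G/(2 + I) (o(G, I) = 4 - (G + G)/(I + 2) = 4 - 2*G/(2 + I))
d(M, l) = 10 (d(M, l) = -2 - 4*3*(-1) = -2 - 12*(-1) = -2 + 12 = 10)
((-36 - 23) + 47)*d(10, o(3, 2)) - 26 = ((-36 - 23) + 47)*10 - 26 = (-59 + 47)*10 - 26 = -12*10 - 26 = -120 - 26 = -146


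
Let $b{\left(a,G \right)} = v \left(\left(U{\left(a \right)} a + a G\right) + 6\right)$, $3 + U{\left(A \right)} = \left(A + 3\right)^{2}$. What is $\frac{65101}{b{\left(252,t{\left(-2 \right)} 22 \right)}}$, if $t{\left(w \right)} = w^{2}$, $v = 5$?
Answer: $\frac{65101}{82038630} \approx 0.00079354$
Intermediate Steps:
$U{\left(A \right)} = -3 + \left(3 + A\right)^{2}$ ($U{\left(A \right)} = -3 + \left(A + 3\right)^{2} = -3 + \left(3 + A\right)^{2}$)
$b{\left(a,G \right)} = 30 + 5 G a + 5 a \left(-3 + \left(3 + a\right)^{2}\right)$ ($b{\left(a,G \right)} = 5 \left(\left(\left(-3 + \left(3 + a\right)^{2}\right) a + a G\right) + 6\right) = 5 \left(\left(a \left(-3 + \left(3 + a\right)^{2}\right) + G a\right) + 6\right) = 5 \left(\left(G a + a \left(-3 + \left(3 + a\right)^{2}\right)\right) + 6\right) = 5 \left(6 + G a + a \left(-3 + \left(3 + a\right)^{2}\right)\right) = 30 + 5 G a + 5 a \left(-3 + \left(3 + a\right)^{2}\right)$)
$\frac{65101}{b{\left(252,t{\left(-2 \right)} 22 \right)}} = \frac{65101}{30 + 5 \left(-2\right)^{2} \cdot 22 \cdot 252 + 5 \cdot 252 \left(-3 + \left(3 + 252\right)^{2}\right)} = \frac{65101}{30 + 5 \cdot 4 \cdot 22 \cdot 252 + 5 \cdot 252 \left(-3 + 255^{2}\right)} = \frac{65101}{30 + 5 \cdot 88 \cdot 252 + 5 \cdot 252 \left(-3 + 65025\right)} = \frac{65101}{30 + 110880 + 5 \cdot 252 \cdot 65022} = \frac{65101}{30 + 110880 + 81927720} = \frac{65101}{82038630}$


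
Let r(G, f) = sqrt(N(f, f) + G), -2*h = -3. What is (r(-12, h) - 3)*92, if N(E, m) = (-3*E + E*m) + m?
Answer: -276 + 46*I*sqrt(51) ≈ -276.0 + 328.51*I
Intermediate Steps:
h = 3/2 (h = -1/2*(-3) = 3/2 ≈ 1.5000)
N(E, m) = m - 3*E + E*m
r(G, f) = sqrt(G + f**2 - 2*f) (r(G, f) = sqrt((f - 3*f + f*f) + G) = sqrt((f - 3*f + f**2) + G) = sqrt((f**2 - 2*f) + G) = sqrt(G + f**2 - 2*f))
(r(-12, h) - 3)*92 = (sqrt(-12 + (3/2)**2 - 2*3/2) - 3)*92 = (sqrt(-12 + 9/4 - 3) - 3)*92 = (sqrt(-51/4) - 3)*92 = (I*sqrt(51)/2 - 3)*92 = (-3 + I*sqrt(51)/2)*92 = -276 + 46*I*sqrt(51)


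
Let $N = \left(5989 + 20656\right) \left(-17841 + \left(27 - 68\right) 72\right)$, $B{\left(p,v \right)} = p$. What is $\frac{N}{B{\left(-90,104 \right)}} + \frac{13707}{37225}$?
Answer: $\frac{1374916587517}{223350} \approx 6.1559 \cdot 10^{6}$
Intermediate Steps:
$N = -554029485$ ($N = 26645 \left(-17841 - 2952\right) = 26645 \left(-20793\right) = -554029485$)
$\frac{N}{B{\left(-90,104 \right)}} + \frac{13707}{37225} = - \frac{554029485}{-90} + \frac{13707}{37225} = \left(-554029485\right) \left(- \frac{1}{90}\right) + 13707 \cdot \frac{1}{37225} = \frac{36935299}{6} + \frac{13707}{37225} = \frac{1374916587517}{223350}$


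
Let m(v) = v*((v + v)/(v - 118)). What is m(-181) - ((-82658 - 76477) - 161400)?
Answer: 95774443/299 ≈ 3.2032e+5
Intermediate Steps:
m(v) = 2*v²/(-118 + v) (m(v) = v*((2*v)/(-118 + v)) = v*(2*v/(-118 + v)) = 2*v²/(-118 + v))
m(-181) - ((-82658 - 76477) - 161400) = 2*(-181)²/(-118 - 181) - ((-82658 - 76477) - 161400) = 2*32761/(-299) - (-159135 - 161400) = 2*32761*(-1/299) - 1*(-320535) = -65522/299 + 320535 = 95774443/299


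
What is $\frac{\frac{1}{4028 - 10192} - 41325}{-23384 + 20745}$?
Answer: $\frac{254727301}{16266796} \approx 15.659$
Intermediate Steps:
$\frac{\frac{1}{4028 - 10192} - 41325}{-23384 + 20745} = \frac{\frac{1}{-6164} - 41325}{-2639} = \left(- \frac{1}{6164} - 41325\right) \left(- \frac{1}{2639}\right) = \left(- \frac{254727301}{6164}\right) \left(- \frac{1}{2639}\right) = \frac{254727301}{16266796}$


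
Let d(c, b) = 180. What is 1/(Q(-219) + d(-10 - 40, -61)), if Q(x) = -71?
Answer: 1/109 ≈ 0.0091743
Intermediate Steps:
1/(Q(-219) + d(-10 - 40, -61)) = 1/(-71 + 180) = 1/109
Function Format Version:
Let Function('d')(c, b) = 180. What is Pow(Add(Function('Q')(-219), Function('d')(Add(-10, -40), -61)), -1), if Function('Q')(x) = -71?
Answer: Rational(1, 109) ≈ 0.0091743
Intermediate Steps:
Pow(Add(Function('Q')(-219), Function('d')(Add(-10, -40), -61)), -1) = Pow(Add(-71, 180), -1) = Pow(109, -1) = Rational(1, 109)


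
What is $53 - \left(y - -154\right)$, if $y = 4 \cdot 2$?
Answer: $-109$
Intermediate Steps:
$y = 8$
$53 - \left(y - -154\right) = 53 - \left(8 - -154\right) = 53 - \left(8 + 154\right) = 53 - 162 = -109$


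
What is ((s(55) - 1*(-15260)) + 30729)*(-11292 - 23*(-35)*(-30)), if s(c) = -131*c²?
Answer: 12414836412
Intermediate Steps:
((s(55) - 1*(-15260)) + 30729)*(-11292 - 23*(-35)*(-30)) = ((-131*55² - 1*(-15260)) + 30729)*(-11292 - 23*(-35)*(-30)) = ((-131*3025 + 15260) + 30729)*(-11292 + 805*(-30)) = ((-396275 + 15260) + 30729)*(-11292 - 24150) = (-381015 + 30729)*(-35442) = -350286*(-35442) = 12414836412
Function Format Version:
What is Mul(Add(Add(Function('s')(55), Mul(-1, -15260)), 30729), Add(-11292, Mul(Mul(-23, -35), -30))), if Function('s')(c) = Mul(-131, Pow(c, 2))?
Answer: 12414836412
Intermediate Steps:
Mul(Add(Add(Function('s')(55), Mul(-1, -15260)), 30729), Add(-11292, Mul(Mul(-23, -35), -30))) = Mul(Add(Add(Mul(-131, Pow(55, 2)), Mul(-1, -15260)), 30729), Add(-11292, Mul(Mul(-23, -35), -30))) = Mul(Add(Add(Mul(-131, 3025), 15260), 30729), Add(-11292, Mul(805, -30))) = Mul(Add(Add(-396275, 15260), 30729), Add(-11292, -24150)) = Mul(Add(-381015, 30729), -35442) = Mul(-350286, -35442) = 12414836412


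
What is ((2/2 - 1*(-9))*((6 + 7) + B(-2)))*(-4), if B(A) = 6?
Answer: -760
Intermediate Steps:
((2/2 - 1*(-9))*((6 + 7) + B(-2)))*(-4) = ((2/2 - 1*(-9))*((6 + 7) + 6))*(-4) = ((2*(½) + 9)*(13 + 6))*(-4) = ((1 + 9)*19)*(-4) = (10*19)*(-4) = 190*(-4) = -760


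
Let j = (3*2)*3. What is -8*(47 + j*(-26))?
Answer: 3368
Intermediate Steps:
j = 18 (j = 6*3 = 18)
-8*(47 + j*(-26)) = -8*(47 + 18*(-26)) = -8*(47 - 468) = -8*(-421) = 3368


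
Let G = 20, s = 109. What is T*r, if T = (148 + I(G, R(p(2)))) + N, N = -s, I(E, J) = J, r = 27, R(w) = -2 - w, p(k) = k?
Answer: 945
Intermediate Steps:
N = -109 (N = -1*109 = -109)
T = 35 (T = (148 + (-2 - 1*2)) - 109 = (148 + (-2 - 2)) - 109 = (148 - 4) - 109 = 144 - 109 = 35)
T*r = 35*27 = 945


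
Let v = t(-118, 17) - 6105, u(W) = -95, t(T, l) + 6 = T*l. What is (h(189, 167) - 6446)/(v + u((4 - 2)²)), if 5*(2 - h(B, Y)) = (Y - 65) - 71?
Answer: 32251/41060 ≈ 0.78546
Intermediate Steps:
h(B, Y) = 146/5 - Y/5 (h(B, Y) = 2 - ((Y - 65) - 71)/5 = 2 - ((-65 + Y) - 71)/5 = 2 - (-136 + Y)/5 = 2 + (136/5 - Y/5) = 146/5 - Y/5)
t(T, l) = -6 + T*l
v = -8117 (v = (-6 - 118*17) - 6105 = (-6 - 2006) - 6105 = -2012 - 6105 = -8117)
(h(189, 167) - 6446)/(v + u((4 - 2)²)) = ((146/5 - ⅕*167) - 6446)/(-8117 - 95) = ((146/5 - 167/5) - 6446)/(-8212) = (-21/5 - 6446)*(-1/8212) = -32251/5*(-1/8212) = 32251/41060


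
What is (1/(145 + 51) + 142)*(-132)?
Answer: -918489/49 ≈ -18745.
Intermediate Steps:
(1/(145 + 51) + 142)*(-132) = (1/196 + 142)*(-132) = (27833/196)*(-132) = -918489/49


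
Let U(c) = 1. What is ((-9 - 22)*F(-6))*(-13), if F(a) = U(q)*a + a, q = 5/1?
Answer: -4836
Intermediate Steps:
q = 5 (q = 5*1 = 5)
F(a) = 2*a (F(a) = 1*a + a = a + a = 2*a)
((-9 - 22)*F(-6))*(-13) = ((-9 - 22)*(2*(-6)))*(-13) = -31*(-12)*(-13) = 372*(-13) = -4836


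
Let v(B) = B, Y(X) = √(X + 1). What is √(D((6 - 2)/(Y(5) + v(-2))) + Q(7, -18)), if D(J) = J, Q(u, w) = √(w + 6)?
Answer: √2*√(2 - I*√3*(2 - √6))/√(-2 + √6) ≈ 3.0371 + 0.57029*I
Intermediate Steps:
Y(X) = √(1 + X)
Q(u, w) = √(6 + w)
√(D((6 - 2)/(Y(5) + v(-2))) + Q(7, -18)) = √((6 - 2)/(√(1 + 5) - 2) + √(6 - 18)) = √(4/(√6 - 2) + √(-12)) = √(4/(-2 + √6) + 2*I*√3)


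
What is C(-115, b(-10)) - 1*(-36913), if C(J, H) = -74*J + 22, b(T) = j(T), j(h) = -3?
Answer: 45445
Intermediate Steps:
b(T) = -3
C(J, H) = 22 - 74*J
C(-115, b(-10)) - 1*(-36913) = (22 - 74*(-115)) - 1*(-36913) = (22 + 8510) + 36913 = 8532 + 36913 = 45445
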